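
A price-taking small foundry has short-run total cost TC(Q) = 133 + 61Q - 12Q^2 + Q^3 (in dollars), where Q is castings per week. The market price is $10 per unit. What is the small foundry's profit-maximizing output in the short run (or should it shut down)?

From TC, MC = TC'(Q) = 61 - 24Q + 3Q^2 and AVC = VC/Q = 61 - 12Q + Q^2.
AVC is minimized where dAVC/dQ = -12 + 2Q = 0, at Q = 6; min AVC = 61 - 12·6 + 6^2 = $25.
P = $10 lies below min AVC = $25; no output level covers variable cost.
Shutting down limits the loss to fixed cost, $133.

Shut down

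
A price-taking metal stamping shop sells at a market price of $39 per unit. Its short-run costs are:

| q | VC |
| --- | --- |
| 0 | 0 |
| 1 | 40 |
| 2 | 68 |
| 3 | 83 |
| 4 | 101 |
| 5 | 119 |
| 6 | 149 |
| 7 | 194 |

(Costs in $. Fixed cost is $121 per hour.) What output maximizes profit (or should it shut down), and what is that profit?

Profit at each row (π = 39q − TC): q=0: -121; q=1: -122; q=2: -111; q=3: -87; q=4: -66; q=5: -45; q=6: -36; q=7: -42.
Profit is maximized at q = 6. AVC there is 149/6 = $24.83 ≤ P, so producing beats shutting down (which would give -$121).

q = 6; profit = -$36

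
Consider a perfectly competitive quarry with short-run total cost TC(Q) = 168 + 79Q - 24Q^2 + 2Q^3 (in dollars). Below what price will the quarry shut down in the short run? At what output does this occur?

$7 per unit, at Q = 6

The firm shuts down when price falls below the minimum of average variable cost. AVC = VC/Q = 79 - 24Q + 2Q^2.
At the minimum of AVC, MC = AVC. MC = 79 - 48Q + 6Q^2; setting MC = AVC gives 4Q^2 - 24Q = 0, so Q = 6. min AVC = 7.
The firm shuts down for any P below $7.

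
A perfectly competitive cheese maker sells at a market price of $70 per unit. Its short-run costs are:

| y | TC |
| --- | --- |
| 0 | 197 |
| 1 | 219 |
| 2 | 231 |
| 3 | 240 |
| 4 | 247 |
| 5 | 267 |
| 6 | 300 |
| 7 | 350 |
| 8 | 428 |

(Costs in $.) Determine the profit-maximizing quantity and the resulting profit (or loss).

y = 7; profit = $140

Compute π = P·y − TC at each output: y=0: -197; y=1: -149; y=2: -91; y=3: -30; y=4: 33; y=5: 83; y=6: 120; y=7: 140; y=8: 132.
Profit is maximized at y = 7. AVC there is 153/7 = $21.86 ≤ P, so producing beats shutting down (which would give -$197).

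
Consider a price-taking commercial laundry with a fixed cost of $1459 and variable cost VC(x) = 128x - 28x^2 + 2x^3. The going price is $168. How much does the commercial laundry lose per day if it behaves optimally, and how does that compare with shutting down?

Profit = -$259 at x = 10

AVC = 128 - 28x + 2x^2 has its minimum $30 at x = 7; price $168 clears that bar, so the firm operates.
MC = 128 - 56x + 6x^2. Setting P = MC and taking the root on the rising branch gives x* = 10.
TR = 168·10 = 1680. TC = 1459 + 480 = 1939. Profit = 1680 − 1939 = -$259.
That loss of $259 beats the $1459 the firm would lose by shutting down; producing recovers $1200 of fixed cost.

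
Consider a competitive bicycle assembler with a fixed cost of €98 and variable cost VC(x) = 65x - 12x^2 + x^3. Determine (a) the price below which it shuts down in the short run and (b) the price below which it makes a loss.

Shutdown price = min AVC. AVC = 65 - 12x + x^2, with vertex at x = 6 and minimum €29.
ATC = 98/x + 65 - 12x + x^2. Setting dATC/dx = −98/x^2 − 12 + 2x = 0 gives x = 7 (since 2·7^3 − 12·7^2 = 98).
min ATC = 98/7 + 65 − 12·7 + 7^2 = €44. That is the break-even price.
Between these two prices the firm operates at a loss; above €44 it earns a profit.

Shutdown price = €29; break-even price = €44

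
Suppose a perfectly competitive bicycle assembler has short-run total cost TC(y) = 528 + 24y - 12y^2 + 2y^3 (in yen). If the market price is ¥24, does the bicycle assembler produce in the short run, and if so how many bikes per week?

From TC, MC = TC'(y) = 24 - 24y + 6y^2 and AVC = VC/y = 24 - 12y + 2y^2.
The AVC parabola has its vertex at y = 12/4 = 3, where AVC = 24 - 12·3 + 2·3^2 = ¥6.
Since P = ¥24 ≥ min AVC = ¥6, price covers variable cost and the firm should produce.
Solving P = MC: -24y + 6y^2 = 0 ⇒ y = 0 or 4. On the upward-sloping branch, y* = 4.
Check: AVC at y = 4 is ¥8 ≤ P, so revenue covers variable cost.
Profit = P·y − TC = 24·4 − 560 = -¥464, a loss, but smaller than the ¥528 fixed cost the firm would lose by shutting down.

Produce at y = 4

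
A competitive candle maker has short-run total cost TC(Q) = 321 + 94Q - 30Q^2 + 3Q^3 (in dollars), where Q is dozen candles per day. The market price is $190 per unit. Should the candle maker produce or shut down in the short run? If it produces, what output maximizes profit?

From TC, MC = TC'(Q) = 94 - 60Q + 9Q^2 and AVC = VC/Q = 94 - 30Q + 3Q^2.
AVC is minimized where dAVC/dQ = -30 + 6Q = 0, at Q = 5; min AVC = 94 - 30·5 + 3·5^2 = $19.
Because $190 ≥ $19, revenue can cover variable cost; the firm operates.
Set P = MC: 190 = 94 - 60Q + 9Q^2 → -96 - 60Q + 9Q^2 = 0. The roots are Q = -4/3 and Q = 8; the profit-maximizing output is on the rising part of MC, so Q* = 8.
Check: AVC at Q = 8 is $46 ≤ P, so revenue covers variable cost.
Profit = P·Q − TC = 190·8 − 689 = $831.

Produce at Q = 8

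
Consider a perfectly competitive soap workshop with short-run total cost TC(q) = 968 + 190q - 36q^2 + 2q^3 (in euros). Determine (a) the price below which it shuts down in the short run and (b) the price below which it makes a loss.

AVC = 190 - 36q + 2q^2; minimized at q = 9, giving min AVC = €28. That is the shutdown price.
ATC = 968/q + 190 - 36q + 2q^2. Setting dATC/dq = −968/q^2 − 36 + 4q = 0 gives q = 11 (since 4·11^3 − 36·11^2 = 968).
min ATC = 968/11 + 190 − 36·11 + 2·11^2 = €124. That is the break-even price.
For €28 ≤ P < €124 the firm produces at a loss; below €28 it shuts down.

Shutdown price = €28; break-even price = €124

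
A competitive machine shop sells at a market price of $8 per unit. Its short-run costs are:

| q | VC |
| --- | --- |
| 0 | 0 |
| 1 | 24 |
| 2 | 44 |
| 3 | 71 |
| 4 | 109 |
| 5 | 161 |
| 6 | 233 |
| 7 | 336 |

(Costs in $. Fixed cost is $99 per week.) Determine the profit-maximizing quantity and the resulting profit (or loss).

Tabulate TR − TC: q=0: -99; q=1: -115; q=2: -127; q=3: -146; q=4: -176; q=5: -220; q=6: -284; q=7: -379.
Profit is highest at q = 0. Equivalently, the lowest AVC in the table is 44/2 ≈ $22 at q = 2, and P = $8 falls below it — price never covers variable cost, so the firm shuts down and loses only its fixed cost.

q = 0 (shut down); profit = -$99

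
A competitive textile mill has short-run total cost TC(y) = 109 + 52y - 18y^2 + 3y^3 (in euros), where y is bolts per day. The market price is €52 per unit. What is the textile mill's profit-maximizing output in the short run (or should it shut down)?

Produce at y = 4

Variable cost is VC = 52y - 18y^2 + 3y^3, so AVC = VC/y = 52 - 18y + 3y^2 and MC = dTC/dy = 52 - 36y + 9y^2.
The AVC parabola has its vertex at y = 18/6 = 3, where AVC = 52 - 18·3 + 3·3^2 = €25.
Because €52 ≥ €25, revenue can cover variable cost; the firm operates.
Set P = MC: 52 = 52 - 36y + 9y^2 → -36y + 9y^2 = 0. The roots are y = 0 and y = 4; the profit-maximizing output is on the rising part of MC, so y* = 4.
Check: AVC at y = 4 is €28 ≤ P, so revenue covers variable cost.
Profit = P·y − TC = 52·4 − 221 = -€13, a loss, but smaller than the €109 fixed cost the firm would lose by shutting down.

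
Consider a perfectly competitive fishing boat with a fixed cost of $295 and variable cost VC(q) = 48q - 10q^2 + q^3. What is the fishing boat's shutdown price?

$23 per unit

Short-run supply begins at min AVC. From VC = 48q - 10q^2 + q^3, AVC = 48 - 10q + q^2.
At the minimum of AVC, MC = AVC. MC = 48 - 20q + 3q^2; setting MC = AVC gives 2q^2 - 10q = 0, so q = 5. min AVC = 23.
So the shutdown price is $23.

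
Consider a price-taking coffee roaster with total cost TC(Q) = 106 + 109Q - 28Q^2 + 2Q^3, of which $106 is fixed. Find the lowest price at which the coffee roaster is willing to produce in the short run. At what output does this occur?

$11 per unit, at Q = 7

The shutdown price is the minimum of AVC. VC = 109Q - 28Q^2 + 2Q^3, so AVC = 109 - 28Q + 2Q^2.
dAVC/dQ = -28 + 4Q = 0 gives Q = 7. min AVC = 109 - 28·7 + 2·7^2 = 11.
For P < $11 the firm produces nothing.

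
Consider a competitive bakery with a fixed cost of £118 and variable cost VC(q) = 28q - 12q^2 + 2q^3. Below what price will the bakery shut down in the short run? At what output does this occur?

Short-run supply begins at min AVC. From VC = 28q - 12q^2 + 2q^3, AVC = 28 - 12q + 2q^2.
dAVC/dq = -12 + 4q = 0 gives q = 3. min AVC = 28 - 12·3 + 2·3^2 = 10.
The firm shuts down for any P below £10.

£10 per unit, at q = 3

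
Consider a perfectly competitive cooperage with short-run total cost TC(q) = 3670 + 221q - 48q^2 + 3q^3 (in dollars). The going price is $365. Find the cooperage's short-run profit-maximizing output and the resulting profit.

AVC = 221 - 48q + 3q^2; min AVC = $29 at q = 8. Since P = $365 ≥ min AVC, the firm produces.
MC = 221 - 96q + 9q^2. Setting P = MC and taking the root on the rising branch gives q* = 12.
TR = 365·12 = 4380. TC = 3670 + 924 = 4594. Profit = 4380 − 4594 = -$214.
That loss of $214 beats the $3670 the firm would lose by shutting down; producing recovers $3456 of fixed cost.

Profit = -$214 at q = 12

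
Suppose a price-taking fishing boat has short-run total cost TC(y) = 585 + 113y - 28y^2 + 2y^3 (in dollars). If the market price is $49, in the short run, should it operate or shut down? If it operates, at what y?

Produce at y = 8

From TC, MC = TC'(y) = 113 - 56y + 6y^2 and AVC = VC/y = 113 - 28y + 2y^2.
AVC hits its minimum where MC = AVC, at y = 7, giving min AVC = 113 - 28·7 + 2·7^2 = $15.
P = $49 exceeds min AVC = $15, so the firm stays open.
Solving P = MC: 64 - 56y + 6y^2 = 0 ⇒ y = 4/3 or 8. On the upward-sloping branch, y* = 8.
Check: AVC at y = 8 is $17 ≤ P, so revenue covers variable cost.
Profit = P·y − TC = 49·8 − 721 = -$329, a loss, but smaller than the $585 fixed cost the firm would lose by shutting down.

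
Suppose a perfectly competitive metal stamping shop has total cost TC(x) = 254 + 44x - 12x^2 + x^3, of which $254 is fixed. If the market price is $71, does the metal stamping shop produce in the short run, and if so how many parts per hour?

Produce at x = 9

Variable cost is VC = 44x - 12x^2 + x^3, so AVC = VC/x = 44 - 12x + x^2 and MC = dTC/dx = 44 - 24x + 3x^2.
AVC is minimized where dAVC/dx = -12 + 2x = 0, at x = 6; min AVC = 44 - 12·6 + 6^2 = $8.
Because $71 ≥ $8, revenue can cover variable cost; the firm operates.
P = MC gives -27 - 24x + 3x^2 = 0, with roots -1 and 9. Take the larger (rising MC): x* = 9.
Check: AVC at x = 9 is $17 ≤ P, so revenue covers variable cost.
Profit = P·x − TC = 71·9 − 407 = $232.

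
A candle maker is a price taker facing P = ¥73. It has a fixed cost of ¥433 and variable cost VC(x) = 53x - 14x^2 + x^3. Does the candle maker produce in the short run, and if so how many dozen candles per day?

Produce at x = 10

From TC, MC = TC'(x) = 53 - 28x + 3x^2 and AVC = VC/x = 53 - 14x + x^2.
AVC hits its minimum where MC = AVC, at x = 7, giving min AVC = 53 - 14·7 + 7^2 = ¥4.
Since P = ¥73 ≥ min AVC = ¥4, price covers variable cost and the firm should produce.
Set P = MC: 73 = 53 - 28x + 3x^2 → -20 - 28x + 3x^2 = 0. The roots are x = -2/3 and x = 10; the profit-maximizing output is on the rising part of MC, so x* = 10.
Check: AVC at x = 10 is ¥13 ≤ P, so revenue covers variable cost.
Profit = P·x − TC = 73·10 − 563 = ¥167.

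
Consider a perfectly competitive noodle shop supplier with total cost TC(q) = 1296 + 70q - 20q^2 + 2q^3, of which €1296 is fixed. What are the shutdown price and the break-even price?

Shutdown price = €20; break-even price = €196

Shutdown price = min AVC. AVC = 70 - 20q + 2q^2, with vertex at q = 5 and minimum €20.
ATC = 1296/q + 70 - 20q + 2q^2. Setting dATC/dq = −1296/q^2 − 20 + 4q = 0 gives q = 9 (since 4·9^3 − 20·9^2 = 1296).
min ATC = 1296/9 + 70 − 20·9 + 2·9^2 = €196. That is the break-even price.
For €20 ≤ P < €196 the firm produces at a loss; below €20 it shuts down.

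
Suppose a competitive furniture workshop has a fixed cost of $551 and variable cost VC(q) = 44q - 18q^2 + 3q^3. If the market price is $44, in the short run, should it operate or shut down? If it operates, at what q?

Produce at q = 4

From TC, MC = TC'(q) = 44 - 36q + 9q^2 and AVC = VC/q = 44 - 18q + 3q^2.
The AVC parabola has its vertex at q = 18/6 = 3, where AVC = 44 - 18·3 + 3·3^2 = $17.
Since P = $44 ≥ min AVC = $17, price covers variable cost and the firm should produce.
Solving P = MC: -36q + 9q^2 = 0 ⇒ q = 0 or 4. On the upward-sloping branch, q* = 4.
Check: AVC at q = 4 is $20 ≤ P, so revenue covers variable cost.
Profit = P·q − TC = 44·4 − 631 = -$455, a loss, but smaller than the $551 fixed cost the firm would lose by shutting down.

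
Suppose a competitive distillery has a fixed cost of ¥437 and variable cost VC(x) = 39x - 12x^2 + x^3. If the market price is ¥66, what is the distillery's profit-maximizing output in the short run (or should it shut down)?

Produce at x = 9

Strip out fixed cost: VC = 39x - 12x^2 + x^3. Then AVC = 39 - 12x + x^2 and MC = 39 - 24x + 3x^2.
AVC hits its minimum where MC = AVC, at x = 6, giving min AVC = 39 - 12·6 + 6^2 = ¥3.
Since P = ¥66 ≥ min AVC = ¥3, price covers variable cost and the firm should produce.
Solving P = MC: -27 - 24x + 3x^2 = 0 ⇒ x = -1 or 9. On the upward-sloping branch, x* = 9.
Check: AVC at x = 9 is ¥12 ≤ P, so revenue covers variable cost.
Profit = P·x − TC = 66·9 − 545 = ¥49.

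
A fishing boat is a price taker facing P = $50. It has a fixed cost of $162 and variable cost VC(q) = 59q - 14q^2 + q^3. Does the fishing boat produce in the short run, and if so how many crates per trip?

Produce at q = 9

From TC, MC = TC'(q) = 59 - 28q + 3q^2 and AVC = VC/q = 59 - 14q + q^2.
AVC is minimized where dAVC/dq = -14 + 2q = 0, at q = 7; min AVC = 59 - 14·7 + 7^2 = $10.
P = $50 exceeds min AVC = $10, so the firm stays open.
Solving P = MC: 9 - 28q + 3q^2 = 0 ⇒ q = 1/3 or 9. On the upward-sloping branch, q* = 9.
Check: AVC at q = 9 is $14 ≤ P, so revenue covers variable cost.
Profit = P·q − TC = 50·9 − 288 = $162.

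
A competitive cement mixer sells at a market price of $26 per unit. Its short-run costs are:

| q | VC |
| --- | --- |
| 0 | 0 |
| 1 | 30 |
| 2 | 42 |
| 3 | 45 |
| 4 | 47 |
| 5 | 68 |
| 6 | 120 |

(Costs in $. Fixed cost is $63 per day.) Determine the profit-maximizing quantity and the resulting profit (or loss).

Compute π = P·q − TC at each output: q=0: -63; q=1: -67; q=2: -53; q=3: -30; q=4: -6; q=5: -1; q=6: -27.
Profit is maximized at q = 5. AVC there is 68/5 = $13.60 ≤ P, so producing beats shutting down (which would give -$63).

q = 5; profit = -$1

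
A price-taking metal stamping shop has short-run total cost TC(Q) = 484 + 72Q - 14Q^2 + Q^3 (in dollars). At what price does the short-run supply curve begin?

$23 per unit

Short-run supply begins at min AVC. From VC = 72Q - 14Q^2 + Q^3, AVC = 72 - 14Q + Q^2.
dAVC/dQ = -14 + 2Q = 0 gives Q = 7. min AVC = 72 - 14·7 + 7^2 = 23.
The firm shuts down for any P below $23.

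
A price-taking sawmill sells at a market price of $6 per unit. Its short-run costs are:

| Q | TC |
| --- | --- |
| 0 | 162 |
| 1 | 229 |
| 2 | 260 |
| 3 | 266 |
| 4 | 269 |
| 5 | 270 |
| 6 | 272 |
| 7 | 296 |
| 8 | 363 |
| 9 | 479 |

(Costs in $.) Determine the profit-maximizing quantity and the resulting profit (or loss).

Profit at each row (π = 6Q − TC): Q=0: -162; Q=1: -223; Q=2: -248; Q=3: -248; Q=4: -245; Q=5: -240; Q=6: -236; Q=7: -254; Q=8: -315; Q=9: -425.
Profit is highest at Q = 0. Equivalently, the lowest AVC in the table is 110/6 ≈ $18.33 at Q = 6, and P = $6 falls below it — price never covers variable cost, so the firm shuts down and loses only its fixed cost.

Q = 0 (shut down); profit = -$162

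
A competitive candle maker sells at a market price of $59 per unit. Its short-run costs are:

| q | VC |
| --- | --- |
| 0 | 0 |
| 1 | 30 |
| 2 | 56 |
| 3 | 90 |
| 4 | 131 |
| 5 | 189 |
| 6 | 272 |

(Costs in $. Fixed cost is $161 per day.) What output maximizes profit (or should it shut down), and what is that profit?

Tabulate TR − TC: q=0: -161; q=1: -132; q=2: -99; q=3: -74; q=4: -56; q=5: -55; q=6: -79.
Profit is maximized at q = 5. AVC there is 189/5 = $37.80 ≤ P, so producing beats shutting down (which would give -$161).

q = 5; profit = -$55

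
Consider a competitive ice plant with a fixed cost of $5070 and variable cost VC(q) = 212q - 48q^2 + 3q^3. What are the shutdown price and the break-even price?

Shutdown price = min AVC. AVC = 212 - 48q + 3q^2, with vertex at q = 8 and minimum $20.
ATC = 5070/q + 212 - 48q + 3q^2. Setting dATC/dq = −5070/q^2 − 48 + 6q = 0 gives q = 13 (since 6·13^3 − 48·13^2 = 5070).
min ATC = 5070/13 + 212 − 48·13 + 3·13^2 = $485. That is the break-even price.
For $20 ≤ P < $485 the firm produces at a loss; below $20 it shuts down.

Shutdown price = $20; break-even price = $485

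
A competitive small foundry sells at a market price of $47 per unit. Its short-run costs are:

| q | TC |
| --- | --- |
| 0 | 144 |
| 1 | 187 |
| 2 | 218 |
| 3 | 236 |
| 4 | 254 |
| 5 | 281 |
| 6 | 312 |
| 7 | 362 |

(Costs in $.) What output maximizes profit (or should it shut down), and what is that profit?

q = 6; profit = -$30

Compute π = P·q − TC at each output: q=0: -144; q=1: -140; q=2: -124; q=3: -95; q=4: -66; q=5: -46; q=6: -30; q=7: -33.
Profit is maximized at q = 6. AVC there is 168/6 = $28 ≤ P, so producing beats shutting down (which would give -$144).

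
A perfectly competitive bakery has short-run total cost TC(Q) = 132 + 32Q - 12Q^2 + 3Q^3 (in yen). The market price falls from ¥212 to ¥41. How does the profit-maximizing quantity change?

Output falls from 6 to 3

AVC = 32 - 12Q + 3Q^2, minimized at Q = 2 where min AVC = ¥20. MC = 32 - 24Q + 9Q^2.
With P = ¥212 above the shutdown price, P = MC gives Q = 6.
At P = ¥41 ≥ min AVC, set P = MC: Q = 3. The firm stays open but cuts output.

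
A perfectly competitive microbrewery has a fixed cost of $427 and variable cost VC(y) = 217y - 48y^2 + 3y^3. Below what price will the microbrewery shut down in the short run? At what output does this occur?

The firm shuts down when price falls below the minimum of average variable cost. AVC = VC/y = 217 - 48y + 3y^2.
At the minimum of AVC, MC = AVC. MC = 217 - 96y + 9y^2; setting MC = AVC gives 6y^2 - 48y = 0, so y = 8. min AVC = 25.
For P < $25 the firm produces nothing.

$25 per unit, at y = 8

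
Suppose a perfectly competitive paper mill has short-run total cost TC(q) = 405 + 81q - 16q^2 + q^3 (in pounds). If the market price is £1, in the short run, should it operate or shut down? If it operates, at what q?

From TC, MC = TC'(q) = 81 - 32q + 3q^2 and AVC = VC/q = 81 - 16q + q^2.
AVC is minimized where dAVC/dq = -16 + 2q = 0, at q = 8; min AVC = 81 - 16·8 + 8^2 = £17.
P = £1 lies below min AVC = £17; no output level covers variable cost.
Shutting down limits the loss to fixed cost, £405.

Shut down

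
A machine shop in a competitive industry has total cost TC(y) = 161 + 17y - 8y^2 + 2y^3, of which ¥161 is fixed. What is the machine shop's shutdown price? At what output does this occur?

Short-run supply begins at min AVC. From VC = 17y - 8y^2 + 2y^3, AVC = 17 - 8y + 2y^2.
At the minimum of AVC, MC = AVC. MC = 17 - 16y + 6y^2; setting MC = AVC gives 4y^2 - 8y = 0, so y = 2. min AVC = 9.
The firm shuts down for any P below ¥9.

¥9 per unit, at y = 2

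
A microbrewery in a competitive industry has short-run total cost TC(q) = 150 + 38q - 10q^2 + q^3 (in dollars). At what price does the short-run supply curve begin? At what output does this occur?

Short-run supply begins at min AVC. From VC = 38q - 10q^2 + q^3, AVC = 38 - 10q + q^2.
dAVC/dq = -10 + 2q = 0 gives q = 5. min AVC = 38 - 10·5 + 5^2 = 13.
So the shutdown price is $13.

$13 per unit, at q = 5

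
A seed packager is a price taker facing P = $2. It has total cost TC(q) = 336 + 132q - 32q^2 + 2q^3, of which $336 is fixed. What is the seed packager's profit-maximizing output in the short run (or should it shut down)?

Strip out fixed cost: VC = 132q - 32q^2 + 2q^3. Then AVC = 132 - 32q + 2q^2 and MC = 132 - 64q + 6q^2.
AVC hits its minimum where MC = AVC, at q = 8, giving min AVC = 132 - 32·8 + 2·8^2 = $4.
With P < min AVC ($2 < $4), every unit sold adds to the loss.
Best response: produce nothing and absorb the $336 fixed cost.

Shut down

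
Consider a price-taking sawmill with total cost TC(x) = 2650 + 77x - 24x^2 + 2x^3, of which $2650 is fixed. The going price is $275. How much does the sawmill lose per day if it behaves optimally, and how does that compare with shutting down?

Profit = -$230 at x = 11

AVC = 77 - 24x + 2x^2 has its minimum $5 at x = 6; price $275 clears that bar, so the firm operates.
With MC = 77 - 48x + 6x^2, P = MC on the upward-sloping part at x* = 11.
TR = 275·11 = 3025. TC = 2650 + 605 = 3255. Profit = 3025 − 3255 = -$230.
By producing, the firm covers all variable cost plus $2420 of fixed cost; shutting down would lose the full $2650.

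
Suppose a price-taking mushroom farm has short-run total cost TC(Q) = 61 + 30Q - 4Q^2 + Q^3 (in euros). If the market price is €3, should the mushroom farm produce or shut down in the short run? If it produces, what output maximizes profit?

Shut down

Strip out fixed cost: VC = 30Q - 4Q^2 + Q^3. Then AVC = 30 - 4Q + Q^2 and MC = 30 - 8Q + 3Q^2.
AVC hits its minimum where MC = AVC, at Q = 2, giving min AVC = 30 - 4·2 + 2^2 = €26.
Since P = €3 < min AVC = €26, price fails to cover variable cost at any output.
Shutting down limits the loss to fixed cost, €61.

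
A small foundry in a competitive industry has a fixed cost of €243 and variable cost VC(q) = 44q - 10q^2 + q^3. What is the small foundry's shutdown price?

€19 per unit

The shutdown price is the minimum of AVC. VC = 44q - 10q^2 + q^3, so AVC = 44 - 10q + q^2.
At the minimum of AVC, MC = AVC. MC = 44 - 20q + 3q^2; setting MC = AVC gives 2q^2 - 10q = 0, so q = 5. min AVC = 19.
For P < €19 the firm produces nothing.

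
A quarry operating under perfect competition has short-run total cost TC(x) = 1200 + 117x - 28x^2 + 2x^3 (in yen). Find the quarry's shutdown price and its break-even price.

Shutdown price = ¥19; break-even price = ¥157

Shutdown price = min AVC. AVC = 117 - 28x + 2x^2, with vertex at x = 7 and minimum ¥19.
ATC = 1200/x + 117 - 28x + 2x^2. Setting dATC/dx = −1200/x^2 − 28 + 4x = 0 gives x = 10 (since 4·10^3 − 28·10^2 = 1200).
min ATC = 1200/10 + 117 − 28·10 + 2·10^2 = ¥157. That is the break-even price.
For ¥19 ≤ P < ¥157 the firm produces at a loss; below ¥19 it shuts down.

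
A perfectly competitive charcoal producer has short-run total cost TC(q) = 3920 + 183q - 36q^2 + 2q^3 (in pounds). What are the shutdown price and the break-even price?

Shutdown price = £21; break-even price = £351

AVC = 183 - 36q + 2q^2; minimized at q = 9, giving min AVC = £21. That is the shutdown price.
ATC = 3920/q + 183 - 36q + 2q^2. Setting dATC/dq = −3920/q^2 − 36 + 4q = 0 gives q = 14 (since 4·14^3 − 36·14^2 = 3920).
min ATC = 3920/14 + 183 − 36·14 + 2·14^2 = £351. That is the break-even price.
For £21 ≤ P < £351 the firm produces at a loss; below £21 it shuts down.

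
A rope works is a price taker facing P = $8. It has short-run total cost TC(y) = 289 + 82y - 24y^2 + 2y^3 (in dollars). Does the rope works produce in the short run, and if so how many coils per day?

Shut down

Strip out fixed cost: VC = 82y - 24y^2 + 2y^3. Then AVC = 82 - 24y + 2y^2 and MC = 82 - 48y + 6y^2.
AVC hits its minimum where MC = AVC, at y = 6, giving min AVC = 82 - 24·6 + 2·6^2 = $10.
Since P = $8 < min AVC = $10, price fails to cover variable cost at any output.
Best response: produce nothing and absorb the $289 fixed cost.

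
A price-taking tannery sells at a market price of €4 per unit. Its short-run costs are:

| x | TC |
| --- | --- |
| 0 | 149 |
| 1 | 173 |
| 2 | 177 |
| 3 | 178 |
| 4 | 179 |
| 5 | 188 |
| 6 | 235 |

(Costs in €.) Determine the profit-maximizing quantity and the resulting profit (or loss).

x = 0 (shut down); profit = -€149

Compute π = P·x − TC at each output: x=0: -149; x=1: -169; x=2: -169; x=3: -166; x=4: -163; x=5: -168; x=6: -211.
Profit is highest at x = 0. Equivalently, the lowest AVC in the table is 30/4 ≈ €7.50 at x = 4, and P = €4 falls below it — price never covers variable cost, so the firm shuts down and loses only its fixed cost.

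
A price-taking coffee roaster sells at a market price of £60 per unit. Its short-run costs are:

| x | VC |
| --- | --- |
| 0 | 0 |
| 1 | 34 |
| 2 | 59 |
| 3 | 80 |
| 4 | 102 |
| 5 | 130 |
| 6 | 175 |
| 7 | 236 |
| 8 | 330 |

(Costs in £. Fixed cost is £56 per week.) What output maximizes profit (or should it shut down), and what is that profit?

Compute π = P·x − TC at each output: x=0: -56; x=1: -30; x=2: 5; x=3: 44; x=4: 82; x=5: 114; x=6: 129; x=7: 128; x=8: 94.
Profit is maximized at x = 6. AVC there is 175/6 = £29.17 ≤ P, so producing beats shutting down (which would give -£56).

x = 6; profit = £129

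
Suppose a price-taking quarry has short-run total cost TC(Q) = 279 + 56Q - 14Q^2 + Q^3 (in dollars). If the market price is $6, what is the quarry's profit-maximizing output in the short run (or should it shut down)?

Shut down

Variable cost is VC = 56Q - 14Q^2 + Q^3, so AVC = VC/Q = 56 - 14Q + Q^2 and MC = dTC/dQ = 56 - 28Q + 3Q^2.
The AVC parabola has its vertex at Q = 14/2 = 7, where AVC = 56 - 14·7 + 7^2 = $7.
Since P = $6 < min AVC = $7, price fails to cover variable cost at any output.
Shutting down limits the loss to fixed cost, $279.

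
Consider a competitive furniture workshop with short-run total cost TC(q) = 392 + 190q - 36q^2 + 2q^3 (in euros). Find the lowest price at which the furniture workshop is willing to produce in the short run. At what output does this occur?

Short-run supply begins at min AVC. From VC = 190q - 36q^2 + 2q^3, AVC = 190 - 36q + 2q^2.
dAVC/dq = -36 + 4q = 0 gives q = 9. min AVC = 190 - 36·9 + 2·9^2 = 28.
For P < €28 the firm produces nothing.

€28 per unit, at q = 9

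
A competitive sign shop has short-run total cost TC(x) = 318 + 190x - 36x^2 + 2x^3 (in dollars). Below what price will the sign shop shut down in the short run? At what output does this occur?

Short-run supply begins at min AVC. From VC = 190x - 36x^2 + 2x^3, AVC = 190 - 36x + 2x^2.
dAVC/dx = -36 + 4x = 0 gives x = 9. min AVC = 190 - 36·9 + 2·9^2 = 28.
So the shutdown price is $28.

$28 per unit, at x = 9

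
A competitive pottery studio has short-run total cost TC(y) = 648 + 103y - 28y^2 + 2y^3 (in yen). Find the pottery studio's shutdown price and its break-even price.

Shutdown price = ¥5; break-even price = ¥85

AVC = 103 - 28y + 2y^2; minimized at y = 7, giving min AVC = ¥5. That is the shutdown price.
ATC = 648/y + 103 - 28y + 2y^2. Setting dATC/dy = −648/y^2 − 28 + 4y = 0 gives y = 9 (since 4·9^3 − 28·9^2 = 648).
min ATC = 648/9 + 103 − 28·9 + 2·9^2 = ¥85. That is the break-even price.
For ¥5 ≤ P < ¥85 the firm produces at a loss; below ¥5 it shuts down.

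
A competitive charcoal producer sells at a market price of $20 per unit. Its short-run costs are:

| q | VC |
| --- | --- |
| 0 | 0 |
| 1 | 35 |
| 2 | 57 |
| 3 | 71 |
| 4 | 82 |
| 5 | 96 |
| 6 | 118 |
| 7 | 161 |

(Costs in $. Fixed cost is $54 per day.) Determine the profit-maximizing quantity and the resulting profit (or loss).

q = 5; profit = -$50

Compute π = P·q − TC at each output: q=0: -54; q=1: -69; q=2: -71; q=3: -65; q=4: -56; q=5: -50; q=6: -52; q=7: -75.
Profit is maximized at q = 5. AVC there is 96/5 = $19.20 ≤ P, so producing beats shutting down (which would give -$54).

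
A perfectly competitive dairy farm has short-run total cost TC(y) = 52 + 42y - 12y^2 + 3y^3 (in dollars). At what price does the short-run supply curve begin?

$30 per unit

The firm shuts down when price falls below the minimum of average variable cost. AVC = VC/y = 42 - 12y + 3y^2.
dAVC/dy = -12 + 6y = 0 gives y = 2. min AVC = 42 - 12·2 + 3·2^2 = 30.
For P < $30 the firm produces nothing.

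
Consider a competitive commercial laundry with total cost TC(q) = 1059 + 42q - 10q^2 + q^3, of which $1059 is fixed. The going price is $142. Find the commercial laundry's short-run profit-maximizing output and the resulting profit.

Profit = -$59 at q = 10

AVC = 42 - 10q + q^2; min AVC = $17 at q = 5. Since P = $142 ≥ min AVC, the firm produces.
MC = 42 - 20q + 3q^2. Setting P = MC and taking the root on the rising branch gives q* = 10.
TR = 142·10 = 1420. TC = 1059 + 420 = 1479. Profit = 1420 − 1479 = -$59.
By producing, the firm covers all variable cost plus $1000 of fixed cost; shutting down would lose the full $1059.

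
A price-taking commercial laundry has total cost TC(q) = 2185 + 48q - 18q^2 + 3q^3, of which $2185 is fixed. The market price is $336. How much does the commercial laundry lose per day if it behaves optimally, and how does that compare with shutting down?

Profit = -$265 at q = 8

AVC = 48 - 18q + 3q^2; min AVC = $21 at q = 3. Since P = $336 ≥ min AVC, the firm produces.
With MC = 48 - 36q + 9q^2, P = MC on the upward-sloping part at q* = 8.
TR = 336·8 = 2688. TC = 2185 + 768 = 2953. Profit = 2688 − 2953 = -$265.
Shutting down would mean losing the fixed cost of $2185, so operating at a loss of $265 is better by $1920.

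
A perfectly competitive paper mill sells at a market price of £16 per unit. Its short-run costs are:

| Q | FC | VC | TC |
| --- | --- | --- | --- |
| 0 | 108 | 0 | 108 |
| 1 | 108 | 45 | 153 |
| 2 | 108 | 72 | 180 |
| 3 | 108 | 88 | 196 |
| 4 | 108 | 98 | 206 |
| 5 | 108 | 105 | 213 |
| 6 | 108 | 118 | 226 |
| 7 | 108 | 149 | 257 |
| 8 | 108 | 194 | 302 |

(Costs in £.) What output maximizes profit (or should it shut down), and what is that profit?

Profit at each row (π = 16Q − TC): Q=0: -108; Q=1: -137; Q=2: -148; Q=3: -148; Q=4: -142; Q=5: -133; Q=6: -130; Q=7: -145; Q=8: -174.
Profit is highest at Q = 0. Equivalently, the lowest AVC in the table is 118/6 ≈ £19.67 at Q = 6, and P = £16 falls below it — price never covers variable cost, so the firm shuts down and loses only its fixed cost.

Q = 0 (shut down); profit = -£108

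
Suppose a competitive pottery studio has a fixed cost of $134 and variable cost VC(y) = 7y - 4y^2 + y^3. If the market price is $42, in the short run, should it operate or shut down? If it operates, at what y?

Produce at y = 5

Variable cost is VC = 7y - 4y^2 + y^3, so AVC = VC/y = 7 - 4y + y^2 and MC = dTC/dy = 7 - 8y + 3y^2.
The AVC parabola has its vertex at y = 4/2 = 2, where AVC = 7 - 4·2 + 2^2 = $3.
Since P = $42 ≥ min AVC = $3, price covers variable cost and the firm should produce.
P = MC gives -35 - 8y + 3y^2 = 0, with roots -7/3 and 5. Take the larger (rising MC): y* = 5.
Check: AVC at y = 5 is $12 ≤ P, so revenue covers variable cost.
Profit = P·y − TC = 42·5 − 194 = $16.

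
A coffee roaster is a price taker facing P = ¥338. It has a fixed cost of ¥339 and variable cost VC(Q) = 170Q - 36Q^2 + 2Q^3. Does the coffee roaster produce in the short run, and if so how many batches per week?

Produce at Q = 14

From TC, MC = TC'(Q) = 170 - 72Q + 6Q^2 and AVC = VC/Q = 170 - 36Q + 2Q^2.
The AVC parabola has its vertex at Q = 36/4 = 9, where AVC = 170 - 36·9 + 2·9^2 = ¥8.
Because ¥338 ≥ ¥8, revenue can cover variable cost; the firm operates.
P = MC gives -168 - 72Q + 6Q^2 = 0, with roots -2 and 14. Take the larger (rising MC): Q* = 14.
Check: AVC at Q = 14 is ¥58 ≤ P, so revenue covers variable cost.
Profit = P·Q − TC = 338·14 − 1151 = ¥3581.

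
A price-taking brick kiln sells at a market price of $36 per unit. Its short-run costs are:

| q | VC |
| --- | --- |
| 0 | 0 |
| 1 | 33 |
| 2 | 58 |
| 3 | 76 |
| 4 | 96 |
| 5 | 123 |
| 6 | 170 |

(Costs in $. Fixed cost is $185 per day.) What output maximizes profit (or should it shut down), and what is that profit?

q = 5; profit = -$128

Compute π = P·q − TC at each output: q=0: -185; q=1: -182; q=2: -171; q=3: -153; q=4: -137; q=5: -128; q=6: -139.
Profit is maximized at q = 5. AVC there is 123/5 = $24.60 ≤ P, so producing beats shutting down (which would give -$185).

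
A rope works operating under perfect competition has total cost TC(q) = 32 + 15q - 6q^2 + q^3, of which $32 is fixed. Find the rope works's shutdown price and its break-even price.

Shutdown price = $6; break-even price = $15

Shutdown price = min AVC. AVC = 15 - 6q + q^2, with vertex at q = 3 and minimum $6.
ATC = 32/q + 15 - 6q + q^2. Setting dATC/dq = −32/q^2 − 6 + 2q = 0 gives q = 4 (since 2·4^3 − 6·4^2 = 32).
min ATC = 32/4 + 15 − 6·4 + 4^2 = $15. That is the break-even price.
For $6 ≤ P < $15 the firm produces at a loss; below $6 it shuts down.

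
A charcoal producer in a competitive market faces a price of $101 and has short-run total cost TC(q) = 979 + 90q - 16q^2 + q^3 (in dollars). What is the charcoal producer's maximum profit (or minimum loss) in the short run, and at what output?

Profit = -$253 at q = 11

AVC = 90 - 16q + q^2 has its minimum $26 at q = 8; price $101 clears that bar, so the firm operates.
With MC = 90 - 32q + 3q^2, P = MC on the upward-sloping part at q* = 11.
TR = 101·11 = 1111. TC = 979 + 385 = 1364. Profit = 1111 − 1364 = -$253.
Shutting down would mean losing the fixed cost of $979, so operating at a loss of $253 is better by $726.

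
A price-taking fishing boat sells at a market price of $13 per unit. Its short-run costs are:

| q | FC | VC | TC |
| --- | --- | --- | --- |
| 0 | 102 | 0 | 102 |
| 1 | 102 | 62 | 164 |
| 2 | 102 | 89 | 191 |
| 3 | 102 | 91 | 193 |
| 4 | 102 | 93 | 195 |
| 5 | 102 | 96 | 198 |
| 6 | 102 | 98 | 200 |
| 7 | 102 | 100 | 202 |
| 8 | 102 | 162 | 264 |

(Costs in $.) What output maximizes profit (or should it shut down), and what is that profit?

Profit at each row (π = 13q − TC): q=0: -102; q=1: -151; q=2: -165; q=3: -154; q=4: -143; q=5: -133; q=6: -122; q=7: -111; q=8: -160.
Profit is highest at q = 0. Equivalently, the lowest AVC in the table is 100/7 ≈ $14.29 at q = 7, and P = $13 falls below it — price never covers variable cost, so the firm shuts down and loses only its fixed cost.

q = 0 (shut down); profit = -$102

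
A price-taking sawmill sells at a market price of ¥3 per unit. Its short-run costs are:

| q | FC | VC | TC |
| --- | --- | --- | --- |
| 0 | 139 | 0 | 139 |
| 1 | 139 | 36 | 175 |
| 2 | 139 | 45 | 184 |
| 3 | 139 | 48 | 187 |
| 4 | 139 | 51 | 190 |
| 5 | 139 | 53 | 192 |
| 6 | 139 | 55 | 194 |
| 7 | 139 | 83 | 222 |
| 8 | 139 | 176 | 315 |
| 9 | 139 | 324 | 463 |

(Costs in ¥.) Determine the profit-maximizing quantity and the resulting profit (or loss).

q = 0 (shut down); profit = -¥139

Profit at each row (π = 3q − TC): q=0: -139; q=1: -172; q=2: -178; q=3: -178; q=4: -178; q=5: -177; q=6: -176; q=7: -201; q=8: -291; q=9: -436.
Profit is highest at q = 0. Equivalently, the lowest AVC in the table is 55/6 ≈ ¥9.17 at q = 6, and P = ¥3 falls below it — price never covers variable cost, so the firm shuts down and loses only its fixed cost.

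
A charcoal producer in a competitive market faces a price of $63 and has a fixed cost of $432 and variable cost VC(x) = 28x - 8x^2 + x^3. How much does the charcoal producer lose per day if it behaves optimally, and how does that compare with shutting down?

Profit = -$138 at x = 7

AVC = 28 - 8x + x^2; min AVC = $12 at x = 4. Since P = $63 ≥ min AVC, the firm produces.
MC = 28 - 16x + 3x^2. Setting P = MC and taking the root on the rising branch gives x* = 7.
TR = 63·7 = 441. TC = 432 + 147 = 579. Profit = 441 − 579 = -$138.
Shutting down would mean losing the fixed cost of $432, so operating at a loss of $138 is better by $294.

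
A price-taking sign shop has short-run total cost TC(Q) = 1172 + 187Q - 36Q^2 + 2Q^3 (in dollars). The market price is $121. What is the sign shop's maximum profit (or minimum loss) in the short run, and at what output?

Profit = -$204 at Q = 11

AVC = 187 - 36Q + 2Q^2; min AVC = $25 at Q = 9. Since P = $121 ≥ min AVC, the firm produces.
With MC = 187 - 72Q + 6Q^2, P = MC on the upward-sloping part at Q* = 11.
TR = 121·11 = 1331. TC = 1172 + 363 = 1535. Profit = 1331 − 1535 = -$204.
Shutting down would mean losing the fixed cost of $1172, so operating at a loss of $204 is better by $968.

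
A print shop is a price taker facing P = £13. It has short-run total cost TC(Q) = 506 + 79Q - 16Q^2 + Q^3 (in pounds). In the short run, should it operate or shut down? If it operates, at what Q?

From TC, MC = TC'(Q) = 79 - 32Q + 3Q^2 and AVC = VC/Q = 79 - 16Q + Q^2.
AVC hits its minimum where MC = AVC, at Q = 8, giving min AVC = 79 - 16·8 + 8^2 = £15.
Since P = £13 < min AVC = £15, price fails to cover variable cost at any output.
Shutting down limits the loss to fixed cost, £506.

Shut down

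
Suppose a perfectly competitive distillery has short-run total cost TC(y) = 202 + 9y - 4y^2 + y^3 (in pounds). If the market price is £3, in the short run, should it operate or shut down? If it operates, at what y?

Variable cost is VC = 9y - 4y^2 + y^3, so AVC = VC/y = 9 - 4y + y^2 and MC = dTC/dy = 9 - 8y + 3y^2.
The AVC parabola has its vertex at y = 4/2 = 2, where AVC = 9 - 4·2 + 2^2 = £5.
With P < min AVC (£3 < £5), every unit sold adds to the loss.
Best response: produce nothing and absorb the £202 fixed cost.

Shut down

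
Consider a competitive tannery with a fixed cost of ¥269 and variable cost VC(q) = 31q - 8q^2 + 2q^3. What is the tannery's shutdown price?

The shutdown price is the minimum of AVC. VC = 31q - 8q^2 + 2q^3, so AVC = 31 - 8q + 2q^2.
dAVC/dq = -8 + 4q = 0 gives q = 2. min AVC = 31 - 8·2 + 2·2^2 = 23.
So the shutdown price is ¥23.

¥23 per unit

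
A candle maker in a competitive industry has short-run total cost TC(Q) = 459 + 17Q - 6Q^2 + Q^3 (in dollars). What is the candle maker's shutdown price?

$8 per unit

The firm shuts down when price falls below the minimum of average variable cost. AVC = VC/Q = 17 - 6Q + Q^2.
At the minimum of AVC, MC = AVC. MC = 17 - 12Q + 3Q^2; setting MC = AVC gives 2Q^2 - 6Q = 0, so Q = 3. min AVC = 8.
For P < $8 the firm produces nothing.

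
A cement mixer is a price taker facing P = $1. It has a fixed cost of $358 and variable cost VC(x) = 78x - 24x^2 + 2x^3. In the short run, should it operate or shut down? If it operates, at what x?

From TC, MC = TC'(x) = 78 - 48x + 6x^2 and AVC = VC/x = 78 - 24x + 2x^2.
AVC hits its minimum where MC = AVC, at x = 6, giving min AVC = 78 - 24·6 + 2·6^2 = $6.
With P < min AVC ($1 < $6), every unit sold adds to the loss.
Shutting down limits the loss to fixed cost, $358.

Shut down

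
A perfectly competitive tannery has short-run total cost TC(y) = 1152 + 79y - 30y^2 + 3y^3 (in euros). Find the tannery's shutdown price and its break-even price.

AVC = 79 - 30y + 3y^2; minimized at y = 5, giving min AVC = €4. That is the shutdown price.
ATC = 1152/y + 79 - 30y + 3y^2. Setting dATC/dy = −1152/y^2 − 30 + 6y = 0 gives y = 8 (since 6·8^3 − 30·8^2 = 1152).
min ATC = 1152/8 + 79 − 30·8 + 3·8^2 = €175. That is the break-even price.
For €4 ≤ P < €175 the firm produces at a loss; below €4 it shuts down.

Shutdown price = €4; break-even price = €175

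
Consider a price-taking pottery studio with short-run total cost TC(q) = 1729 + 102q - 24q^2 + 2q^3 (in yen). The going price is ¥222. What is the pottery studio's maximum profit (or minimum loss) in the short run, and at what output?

Profit = -¥129 at q = 10

AVC = 102 - 24q + 2q^2; min AVC = ¥30 at q = 6. Since P = ¥222 ≥ min AVC, the firm produces.
MC = 102 - 48q + 6q^2. Setting P = MC and taking the root on the rising branch gives q* = 10.
TR = 222·10 = 2220. TC = 1729 + 620 = 2349. Profit = 2220 − 2349 = -¥129.
Shutting down would mean losing the fixed cost of ¥1729, so operating at a loss of ¥129 is better by ¥1600.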